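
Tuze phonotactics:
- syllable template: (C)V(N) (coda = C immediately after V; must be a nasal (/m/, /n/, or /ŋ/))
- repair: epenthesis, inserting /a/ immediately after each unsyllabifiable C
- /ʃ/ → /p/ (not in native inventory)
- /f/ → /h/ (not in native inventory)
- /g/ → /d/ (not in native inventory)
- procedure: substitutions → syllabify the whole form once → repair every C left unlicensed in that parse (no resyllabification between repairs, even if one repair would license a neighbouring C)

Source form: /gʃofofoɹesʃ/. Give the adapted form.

dapohohoɹesapa

Substitution: /g/ → /d/, /ʃ/ → /p/, /f/ → /h/, giving /dpohohoɹesp/.
Under (C)V(N), the unsyllabifiable consonants are /d/, /s/, /p/ (only a nasal (/m/, /n/, or /ŋ/) is licensed in coda position; onsets are limited to one consonant).
Inserting the epenthetic vowel yields /d/ → /da/, /s/ → /sa/, /p/ → /pa/.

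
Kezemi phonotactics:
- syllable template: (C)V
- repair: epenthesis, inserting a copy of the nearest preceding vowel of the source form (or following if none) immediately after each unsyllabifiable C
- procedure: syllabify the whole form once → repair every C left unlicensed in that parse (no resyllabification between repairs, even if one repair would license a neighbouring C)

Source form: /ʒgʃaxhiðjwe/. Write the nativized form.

The consonants /ʒ/, /g/, /x/, /ð/, /j/ cannot be parsed into a legal (C)V syllable (no codas are permitted; onsets are limited to one consonant).
Each unlicensed consonant becomes the onset of a new syllable: /ʒ/ → /ʒa/, /g/ → /ga/, /x/ → /xa/, /ð/ → /ði/, /j/ → /ji/.

ʒagaʃaxahiðijiwe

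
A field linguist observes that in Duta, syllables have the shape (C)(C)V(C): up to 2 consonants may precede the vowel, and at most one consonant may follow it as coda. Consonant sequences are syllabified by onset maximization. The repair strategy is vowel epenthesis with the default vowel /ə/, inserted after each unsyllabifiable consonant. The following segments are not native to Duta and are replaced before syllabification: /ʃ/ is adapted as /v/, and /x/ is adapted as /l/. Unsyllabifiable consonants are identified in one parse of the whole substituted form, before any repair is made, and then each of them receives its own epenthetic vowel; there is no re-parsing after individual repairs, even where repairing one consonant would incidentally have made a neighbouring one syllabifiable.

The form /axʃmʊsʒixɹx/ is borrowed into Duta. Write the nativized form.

alvmʊsʒilɹələ

Substitution: /x/ → /l/, /ʃ/ → /v/, giving /alvmʊsʒilɹl/.
Syllabifying with onset maximization leaves /ɹ/, /l/ stranded (at most one coda consonant is licensed; onsets may contain at most 2 consonants).
Each unlicensed consonant becomes the onset of a new syllable: /ɹ/ → /ɹə/, /l/ → /lə/.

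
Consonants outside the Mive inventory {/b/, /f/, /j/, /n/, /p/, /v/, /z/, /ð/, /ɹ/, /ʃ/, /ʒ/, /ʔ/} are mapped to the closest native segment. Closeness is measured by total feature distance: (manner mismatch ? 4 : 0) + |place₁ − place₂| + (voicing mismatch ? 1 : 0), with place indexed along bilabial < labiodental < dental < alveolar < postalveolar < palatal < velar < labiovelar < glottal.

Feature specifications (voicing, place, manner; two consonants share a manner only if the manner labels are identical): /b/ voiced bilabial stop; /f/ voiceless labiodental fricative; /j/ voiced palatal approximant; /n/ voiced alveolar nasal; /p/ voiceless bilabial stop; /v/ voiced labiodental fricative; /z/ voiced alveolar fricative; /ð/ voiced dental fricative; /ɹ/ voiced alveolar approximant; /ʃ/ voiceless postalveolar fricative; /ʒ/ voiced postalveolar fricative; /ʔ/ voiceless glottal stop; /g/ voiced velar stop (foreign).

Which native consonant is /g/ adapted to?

/ʔ/ is closest: same manner (stop), place distance 2 (velar→glottal), voicing differs (+1); total 3. Next closest is /j/ at distance 5.

ʔ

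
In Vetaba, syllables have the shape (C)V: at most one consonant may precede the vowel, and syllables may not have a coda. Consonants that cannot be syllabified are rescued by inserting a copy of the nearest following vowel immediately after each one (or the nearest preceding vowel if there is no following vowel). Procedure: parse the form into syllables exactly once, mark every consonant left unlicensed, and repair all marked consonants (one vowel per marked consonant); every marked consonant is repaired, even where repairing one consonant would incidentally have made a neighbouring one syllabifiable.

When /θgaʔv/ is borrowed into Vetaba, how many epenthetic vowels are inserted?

3

The unsyllabifiable consonants are /θ/, /ʔ/, /v/; each receives one epenthetic vowel.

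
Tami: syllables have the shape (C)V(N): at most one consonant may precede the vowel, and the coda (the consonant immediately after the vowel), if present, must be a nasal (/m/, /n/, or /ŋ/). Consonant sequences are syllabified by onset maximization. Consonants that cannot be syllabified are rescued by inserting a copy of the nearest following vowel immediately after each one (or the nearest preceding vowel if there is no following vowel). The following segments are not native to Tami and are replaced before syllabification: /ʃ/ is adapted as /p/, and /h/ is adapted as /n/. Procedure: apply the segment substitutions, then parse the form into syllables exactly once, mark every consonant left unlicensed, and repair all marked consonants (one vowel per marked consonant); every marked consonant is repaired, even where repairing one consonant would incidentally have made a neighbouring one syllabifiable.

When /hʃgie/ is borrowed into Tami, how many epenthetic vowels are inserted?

2

After substitution the input is /npgie/.
The unsyllabifiable consonants are /n/, /p/; each receives one epenthetic vowel.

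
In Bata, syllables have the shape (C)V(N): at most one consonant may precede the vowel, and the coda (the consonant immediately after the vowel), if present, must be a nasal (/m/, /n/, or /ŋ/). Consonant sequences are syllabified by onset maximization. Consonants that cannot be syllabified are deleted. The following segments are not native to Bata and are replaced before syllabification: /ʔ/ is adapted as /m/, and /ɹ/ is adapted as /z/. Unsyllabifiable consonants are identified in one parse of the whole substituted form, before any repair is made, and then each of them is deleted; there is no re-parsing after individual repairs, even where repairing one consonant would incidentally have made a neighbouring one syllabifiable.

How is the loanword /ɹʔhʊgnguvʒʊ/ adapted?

Substitution: /ɹ/ → /z/, /ʔ/ → /m/, giving /zmhʊgnguvʒʊ/.
Under (C)V(N), the unsyllabifiable consonants are /z/, /m/, /g/, /n/, /v/ (only a nasal (/m/, /n/, or /ŋ/) is licensed in coda position; onsets are limited to one consonant).
Each unlicensed consonant is deleted: /z/, /m/, /g/, /n/, /v/.

hʊguʒʊ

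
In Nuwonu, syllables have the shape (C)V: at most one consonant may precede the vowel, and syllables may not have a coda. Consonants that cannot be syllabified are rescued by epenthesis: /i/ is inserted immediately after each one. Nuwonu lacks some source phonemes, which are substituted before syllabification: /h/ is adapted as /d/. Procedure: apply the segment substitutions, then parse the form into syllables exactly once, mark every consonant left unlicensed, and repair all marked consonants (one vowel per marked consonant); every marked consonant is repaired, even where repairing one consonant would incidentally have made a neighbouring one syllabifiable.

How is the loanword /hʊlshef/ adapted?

Substitution: /h/ → /d/, giving /dʊlsdef/.
The consonants /l/, /s/, /f/ cannot be parsed into a legal (C)V syllable (no codas are permitted; onsets are limited to one consonant).
Each unlicensed consonant becomes the onset of a new syllable: /l/ → /li/, /s/ → /si/, /f/ → /fi/.

dʊlisidefi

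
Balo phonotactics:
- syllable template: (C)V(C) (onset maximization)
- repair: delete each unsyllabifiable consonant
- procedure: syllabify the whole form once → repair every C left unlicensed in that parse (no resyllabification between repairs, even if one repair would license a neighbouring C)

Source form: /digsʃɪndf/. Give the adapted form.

Syllabifying with onset maximization leaves /s/, /d/, /f/ stranded (at most one coda consonant is licensed; onsets are limited to one consonant).
Deleting the stranded consonants removes /s/, /d/, /f/.

digʃɪn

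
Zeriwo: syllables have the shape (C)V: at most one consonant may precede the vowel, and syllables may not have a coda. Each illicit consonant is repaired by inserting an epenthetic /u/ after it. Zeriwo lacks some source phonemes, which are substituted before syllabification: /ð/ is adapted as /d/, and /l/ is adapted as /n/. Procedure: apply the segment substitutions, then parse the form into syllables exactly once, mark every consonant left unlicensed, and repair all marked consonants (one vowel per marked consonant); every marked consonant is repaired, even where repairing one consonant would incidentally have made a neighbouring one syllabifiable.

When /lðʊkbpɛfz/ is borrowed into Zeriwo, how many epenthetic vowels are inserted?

5

After substitution the input is /ndʊkbpɛfz/.
The unsyllabifiable consonants are /n/, /k/, /b/, /f/, /z/; each receives one epenthetic vowel.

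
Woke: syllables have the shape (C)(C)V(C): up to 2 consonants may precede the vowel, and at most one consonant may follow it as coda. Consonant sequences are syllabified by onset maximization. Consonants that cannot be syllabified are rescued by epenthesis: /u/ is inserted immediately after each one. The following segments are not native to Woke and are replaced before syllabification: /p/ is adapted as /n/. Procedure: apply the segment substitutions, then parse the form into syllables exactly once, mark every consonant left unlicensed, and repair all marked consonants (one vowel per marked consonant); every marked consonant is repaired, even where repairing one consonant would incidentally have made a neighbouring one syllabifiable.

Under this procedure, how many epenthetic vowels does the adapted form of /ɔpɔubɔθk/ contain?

After substitution the input is /ɔnɔubɔθk/.
The unsyllabifiable consonants are /k/; each receives one epenthetic vowel.

1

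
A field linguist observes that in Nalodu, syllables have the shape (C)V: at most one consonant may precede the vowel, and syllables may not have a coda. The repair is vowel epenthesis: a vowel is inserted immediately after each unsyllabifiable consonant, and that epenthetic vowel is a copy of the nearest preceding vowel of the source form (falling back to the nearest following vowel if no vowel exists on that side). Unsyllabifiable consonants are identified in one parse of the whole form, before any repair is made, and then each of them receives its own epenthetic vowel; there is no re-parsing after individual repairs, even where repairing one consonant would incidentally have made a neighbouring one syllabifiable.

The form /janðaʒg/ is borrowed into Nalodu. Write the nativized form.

Syllabifying with onset maximization leaves /n/, /ʒ/, /g/ stranded (no codas are permitted; onsets are limited to one consonant).
Each unlicensed consonant becomes the onset of a new syllable: /n/ → /na/, /ʒ/ → /ʒa/, /g/ → /ga/.

janaðaʒaga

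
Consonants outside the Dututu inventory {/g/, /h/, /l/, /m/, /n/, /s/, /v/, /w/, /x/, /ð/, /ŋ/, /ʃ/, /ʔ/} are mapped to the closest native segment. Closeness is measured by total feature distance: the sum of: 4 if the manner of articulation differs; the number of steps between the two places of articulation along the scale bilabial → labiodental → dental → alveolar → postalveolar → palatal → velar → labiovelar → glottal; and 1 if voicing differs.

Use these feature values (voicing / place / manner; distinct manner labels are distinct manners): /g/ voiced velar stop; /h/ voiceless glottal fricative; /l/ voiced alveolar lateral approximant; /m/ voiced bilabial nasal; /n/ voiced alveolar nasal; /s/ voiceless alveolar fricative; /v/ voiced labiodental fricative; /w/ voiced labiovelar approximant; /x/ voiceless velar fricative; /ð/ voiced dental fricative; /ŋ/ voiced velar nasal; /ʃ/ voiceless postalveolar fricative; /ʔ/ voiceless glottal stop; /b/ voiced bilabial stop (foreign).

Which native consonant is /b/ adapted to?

m

/m/ is closest: manner differs (stop→nasal, +4), place distance 0 (bilabial→bilabial), same voicing; total 4. Next closest is /v/ at distance 5.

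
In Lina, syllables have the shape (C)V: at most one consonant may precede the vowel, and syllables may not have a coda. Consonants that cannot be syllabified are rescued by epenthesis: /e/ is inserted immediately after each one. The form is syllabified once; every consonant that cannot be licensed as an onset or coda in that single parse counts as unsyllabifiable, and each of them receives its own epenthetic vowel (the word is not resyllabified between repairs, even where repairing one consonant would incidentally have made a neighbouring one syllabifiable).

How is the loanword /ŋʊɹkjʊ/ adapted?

The consonants /ɹ/, /k/ cannot be parsed into a legal (C)V syllable (no codas are permitted; onsets are limited to one consonant).
Epenthesis after each stranded consonant: /ɹ/ → /ɹe/, /k/ → /ke/.

ŋʊɹekejʊ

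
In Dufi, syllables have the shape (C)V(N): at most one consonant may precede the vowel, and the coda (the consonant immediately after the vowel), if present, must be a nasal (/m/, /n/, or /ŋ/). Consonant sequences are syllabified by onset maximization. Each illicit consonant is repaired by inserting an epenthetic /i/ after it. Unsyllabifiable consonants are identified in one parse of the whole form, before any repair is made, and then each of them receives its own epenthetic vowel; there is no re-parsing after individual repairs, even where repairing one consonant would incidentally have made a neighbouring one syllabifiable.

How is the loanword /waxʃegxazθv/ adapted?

Under (C)V(N), the unsyllabifiable consonants are /x/, /g/, /z/, /θ/, /v/ (only a nasal (/m/, /n/, or /ŋ/) is licensed in coda position; onsets are limited to one consonant).
Each unlicensed consonant becomes the onset of a new syllable: /x/ → /xi/, /g/ → /gi/, /z/ → /zi/, /θ/ → /θi/, /v/ → /vi/.

waxiʃegixaziθivi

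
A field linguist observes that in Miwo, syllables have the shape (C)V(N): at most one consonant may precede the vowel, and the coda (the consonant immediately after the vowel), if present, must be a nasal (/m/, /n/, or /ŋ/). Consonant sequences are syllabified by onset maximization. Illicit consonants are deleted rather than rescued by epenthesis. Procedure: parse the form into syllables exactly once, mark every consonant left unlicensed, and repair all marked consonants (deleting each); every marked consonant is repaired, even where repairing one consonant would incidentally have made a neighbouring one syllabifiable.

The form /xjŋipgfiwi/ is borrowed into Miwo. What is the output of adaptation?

Syllabifying with onset maximization leaves /x/, /j/, /p/, /g/ stranded (only a nasal (/m/, /n/, or /ŋ/) is licensed in coda position; onsets are limited to one consonant).
Deletion applies to /x/, /j/, /p/, /g/.

ŋifiwi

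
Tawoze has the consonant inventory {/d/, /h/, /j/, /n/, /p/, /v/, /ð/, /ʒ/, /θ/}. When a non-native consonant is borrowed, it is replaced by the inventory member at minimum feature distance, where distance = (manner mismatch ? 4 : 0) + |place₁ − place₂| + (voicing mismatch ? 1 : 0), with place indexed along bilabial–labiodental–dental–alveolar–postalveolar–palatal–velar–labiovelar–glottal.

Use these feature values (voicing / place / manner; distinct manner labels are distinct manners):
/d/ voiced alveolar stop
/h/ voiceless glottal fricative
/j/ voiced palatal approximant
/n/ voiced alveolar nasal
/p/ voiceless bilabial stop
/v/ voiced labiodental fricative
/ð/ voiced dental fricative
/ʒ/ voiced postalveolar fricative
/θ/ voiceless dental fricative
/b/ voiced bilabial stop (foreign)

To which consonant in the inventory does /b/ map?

/p/ is closest: same manner (stop), place distance 0 (bilabial→bilabial), voicing differs (+1); total 1. Next closest is /d/ at distance 3.

p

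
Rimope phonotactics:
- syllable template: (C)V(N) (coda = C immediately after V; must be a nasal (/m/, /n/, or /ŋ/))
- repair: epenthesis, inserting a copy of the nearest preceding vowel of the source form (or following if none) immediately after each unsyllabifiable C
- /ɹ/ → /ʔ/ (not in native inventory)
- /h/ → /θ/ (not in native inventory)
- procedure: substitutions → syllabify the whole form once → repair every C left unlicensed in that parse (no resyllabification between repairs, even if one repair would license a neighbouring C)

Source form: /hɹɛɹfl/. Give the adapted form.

θɛʔɛʔɛfɛlɛ

Substitution: /h/ → /θ/, /ɹ/ → /ʔ/, giving /θʔɛʔfl/.
Under (C)V(N), the unsyllabifiable consonants are /θ/, /ʔ/, /f/, /l/ (only a nasal (/m/, /n/, or /ŋ/) is licensed in coda position; onsets are limited to one consonant).
Epenthesis after each stranded consonant: /θ/ → /θɛ/, /ʔ/ → /ʔɛ/, /f/ → /fɛ/, /l/ → /lɛ/.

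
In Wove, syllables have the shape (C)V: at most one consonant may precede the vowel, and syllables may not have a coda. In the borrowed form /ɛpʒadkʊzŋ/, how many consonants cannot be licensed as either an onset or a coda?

4

Syllabifying with onset maximization leaves /p/, /d/, /z/, /ŋ/ stranded (no codas are permitted; onsets are limited to one consonant).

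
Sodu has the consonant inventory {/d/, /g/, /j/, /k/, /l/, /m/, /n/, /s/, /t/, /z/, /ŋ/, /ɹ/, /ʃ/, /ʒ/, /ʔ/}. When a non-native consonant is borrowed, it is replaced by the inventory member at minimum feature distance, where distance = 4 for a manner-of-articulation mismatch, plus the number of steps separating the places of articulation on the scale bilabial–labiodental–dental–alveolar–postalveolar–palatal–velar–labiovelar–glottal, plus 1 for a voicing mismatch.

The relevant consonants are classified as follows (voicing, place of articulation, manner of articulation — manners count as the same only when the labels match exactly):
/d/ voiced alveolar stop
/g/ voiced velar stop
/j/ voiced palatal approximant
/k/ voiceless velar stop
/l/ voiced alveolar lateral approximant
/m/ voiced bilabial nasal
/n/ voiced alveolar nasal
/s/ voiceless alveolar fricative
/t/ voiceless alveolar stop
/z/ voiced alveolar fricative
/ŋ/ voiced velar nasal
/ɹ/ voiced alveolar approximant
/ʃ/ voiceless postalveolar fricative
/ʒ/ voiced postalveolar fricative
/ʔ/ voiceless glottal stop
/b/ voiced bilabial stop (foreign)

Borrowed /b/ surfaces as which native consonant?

d

/d/ is closest: same manner (stop), place distance 3 (bilabial→alveolar), same voicing; total 3. Next closest is /m/ at distance 4.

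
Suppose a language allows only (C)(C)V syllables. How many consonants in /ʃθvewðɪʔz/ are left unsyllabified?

Syllabifying with onset maximization leaves /ʃ/, /ʔ/, /z/ stranded (no codas are permitted; onsets may contain at most 2 consonants).

3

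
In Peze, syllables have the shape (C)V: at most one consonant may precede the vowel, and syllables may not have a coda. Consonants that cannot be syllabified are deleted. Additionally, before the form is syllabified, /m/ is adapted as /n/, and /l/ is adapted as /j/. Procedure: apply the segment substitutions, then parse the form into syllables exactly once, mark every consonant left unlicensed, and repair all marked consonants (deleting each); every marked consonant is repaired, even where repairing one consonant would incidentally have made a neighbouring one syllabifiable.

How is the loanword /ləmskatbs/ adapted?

jəka

Substitution: /l/ → /j/, /m/ → /n/, giving /jənskatbs/.
Syllabifying with onset maximization leaves /n/, /s/, /t/, /b/, /s/ stranded (no codas are permitted; onsets are limited to one consonant).
Deletion applies to /n/, /s/, /t/, /b/, /s/.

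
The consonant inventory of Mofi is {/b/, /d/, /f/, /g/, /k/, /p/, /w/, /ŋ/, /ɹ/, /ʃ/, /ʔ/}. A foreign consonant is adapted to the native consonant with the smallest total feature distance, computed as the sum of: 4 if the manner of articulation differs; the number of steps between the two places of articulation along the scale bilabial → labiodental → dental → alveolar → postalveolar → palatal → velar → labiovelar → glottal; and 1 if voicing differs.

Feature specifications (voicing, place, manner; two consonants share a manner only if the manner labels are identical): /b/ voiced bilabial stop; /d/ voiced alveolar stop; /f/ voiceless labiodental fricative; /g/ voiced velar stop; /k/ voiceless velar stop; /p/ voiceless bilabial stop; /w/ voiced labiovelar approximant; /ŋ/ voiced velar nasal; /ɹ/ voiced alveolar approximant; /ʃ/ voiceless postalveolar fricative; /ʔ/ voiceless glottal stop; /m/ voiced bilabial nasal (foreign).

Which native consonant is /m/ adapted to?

b

/b/ is closest: manner differs (nasal→stop, +4), place distance 0 (bilabial→bilabial), same voicing; total 4. Next closest is /p/ at distance 5.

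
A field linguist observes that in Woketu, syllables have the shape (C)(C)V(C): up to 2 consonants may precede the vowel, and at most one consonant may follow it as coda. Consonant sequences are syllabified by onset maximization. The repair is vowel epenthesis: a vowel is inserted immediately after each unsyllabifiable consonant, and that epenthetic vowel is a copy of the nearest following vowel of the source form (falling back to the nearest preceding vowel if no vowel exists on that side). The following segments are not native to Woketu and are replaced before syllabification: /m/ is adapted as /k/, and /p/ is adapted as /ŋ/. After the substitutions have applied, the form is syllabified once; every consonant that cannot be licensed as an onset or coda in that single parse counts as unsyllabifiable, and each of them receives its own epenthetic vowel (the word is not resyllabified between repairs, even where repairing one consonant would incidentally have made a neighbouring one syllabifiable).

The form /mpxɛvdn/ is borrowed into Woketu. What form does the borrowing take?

Substitution: /m/ → /k/, /p/ → /ŋ/, giving /kŋxɛvdn/.
Syllabifying with onset maximization leaves /k/, /d/, /n/ stranded (at most one coda consonant is licensed; onsets may contain at most 2 consonants).
Inserting the epenthetic vowel yields /k/ → /kɛ/, /d/ → /dɛ/, /n/ → /nɛ/.

kɛŋxɛvdɛnɛ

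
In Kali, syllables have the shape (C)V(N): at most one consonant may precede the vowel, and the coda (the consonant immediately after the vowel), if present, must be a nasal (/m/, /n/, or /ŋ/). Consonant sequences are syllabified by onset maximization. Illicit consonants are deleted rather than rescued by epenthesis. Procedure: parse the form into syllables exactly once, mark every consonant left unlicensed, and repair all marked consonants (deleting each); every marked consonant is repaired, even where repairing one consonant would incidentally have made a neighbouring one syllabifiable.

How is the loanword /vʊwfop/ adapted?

The consonants /w/, /p/ cannot be parsed into a legal (C)V(N) syllable (only a nasal (/m/, /n/, or /ŋ/) is licensed in coda position; onsets are limited to one consonant).
Deleting the stranded consonants removes /w/, /p/.

vʊfo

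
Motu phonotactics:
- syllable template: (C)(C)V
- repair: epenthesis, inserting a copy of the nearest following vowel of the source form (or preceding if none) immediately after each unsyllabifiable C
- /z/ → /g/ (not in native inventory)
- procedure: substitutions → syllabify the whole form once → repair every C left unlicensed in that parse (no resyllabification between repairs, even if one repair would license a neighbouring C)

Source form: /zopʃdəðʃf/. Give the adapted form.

Substitution: /z/ → /g/, giving /gopʃdəðʃf/.
Under (C)(C)V, the unsyllabifiable consonants are /p/, /ð/, /ʃ/, /f/ (no codas are permitted; onsets may contain at most 2 consonants).
Inserting the epenthetic vowel yields /p/ → /pə/, /ð/ → /ðə/, /ʃ/ → /ʃə/, /f/ → /fə/.

gopəʃdəðəʃəfə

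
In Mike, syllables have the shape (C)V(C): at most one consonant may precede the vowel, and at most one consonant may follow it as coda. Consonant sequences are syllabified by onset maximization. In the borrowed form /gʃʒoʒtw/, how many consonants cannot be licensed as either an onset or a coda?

The consonants /g/, /ʃ/, /t/, /w/ cannot be parsed into a legal (C)V(C) syllable (at most one coda consonant is licensed; onsets are limited to one consonant).

4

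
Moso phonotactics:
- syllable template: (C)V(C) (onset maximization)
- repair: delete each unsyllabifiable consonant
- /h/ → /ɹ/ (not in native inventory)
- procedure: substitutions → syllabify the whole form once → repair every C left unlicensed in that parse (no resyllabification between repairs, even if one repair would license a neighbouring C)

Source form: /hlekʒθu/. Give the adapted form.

Substitution: /h/ → /ɹ/, giving /ɹlekʒθu/.
The consonants /ɹ/, /ʒ/ cannot be parsed into a legal (C)V(C) syllable (at most one coda consonant is licensed; onsets are limited to one consonant).
Each unlicensed consonant is deleted: /ɹ/, /ʒ/.

lekθu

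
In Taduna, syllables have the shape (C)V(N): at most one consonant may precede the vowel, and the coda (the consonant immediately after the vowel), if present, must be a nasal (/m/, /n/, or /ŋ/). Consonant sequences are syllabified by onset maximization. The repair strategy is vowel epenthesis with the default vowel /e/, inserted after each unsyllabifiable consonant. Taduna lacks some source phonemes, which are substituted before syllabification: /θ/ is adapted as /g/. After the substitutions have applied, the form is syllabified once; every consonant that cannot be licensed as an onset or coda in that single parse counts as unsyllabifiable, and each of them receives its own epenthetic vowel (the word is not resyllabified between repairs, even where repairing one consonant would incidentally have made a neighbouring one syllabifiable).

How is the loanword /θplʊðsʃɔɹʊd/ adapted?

gepelʊðeseʃɔɹʊde

Substitution: /θ/ → /g/, giving /gplʊðsʃɔɹʊd/.
Under (C)V(N), the unsyllabifiable consonants are /g/, /p/, /ð/, /s/, /d/ (only a nasal (/m/, /n/, or /ŋ/) is licensed in coda position; onsets are limited to one consonant).
Epenthesis after each stranded consonant: /g/ → /ge/, /p/ → /pe/, /ð/ → /ðe/, /s/ → /se/, /d/ → /de/.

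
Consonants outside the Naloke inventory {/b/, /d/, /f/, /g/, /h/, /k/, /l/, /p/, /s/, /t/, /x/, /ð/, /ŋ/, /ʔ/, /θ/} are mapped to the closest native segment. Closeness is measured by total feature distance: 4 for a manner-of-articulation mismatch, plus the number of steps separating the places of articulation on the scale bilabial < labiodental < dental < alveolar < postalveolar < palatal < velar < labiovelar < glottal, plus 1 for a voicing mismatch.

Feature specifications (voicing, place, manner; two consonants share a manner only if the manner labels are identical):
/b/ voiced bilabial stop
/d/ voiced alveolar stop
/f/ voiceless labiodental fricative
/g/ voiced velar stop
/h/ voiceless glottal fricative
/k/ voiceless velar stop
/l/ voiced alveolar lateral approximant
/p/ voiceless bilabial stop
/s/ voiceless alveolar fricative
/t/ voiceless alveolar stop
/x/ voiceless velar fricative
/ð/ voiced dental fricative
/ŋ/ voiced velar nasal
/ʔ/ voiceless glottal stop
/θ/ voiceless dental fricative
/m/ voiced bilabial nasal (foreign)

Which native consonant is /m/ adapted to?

b

/b/ is closest: manner differs (nasal→stop, +4), place distance 0 (bilabial→bilabial), same voicing; total 4. Next closest is /p/ at distance 5.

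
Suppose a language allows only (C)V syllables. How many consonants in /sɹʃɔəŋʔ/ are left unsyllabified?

Syllabifying with onset maximization leaves /s/, /ɹ/, /ŋ/, /ʔ/ stranded (no codas are permitted; onsets are limited to one consonant).

4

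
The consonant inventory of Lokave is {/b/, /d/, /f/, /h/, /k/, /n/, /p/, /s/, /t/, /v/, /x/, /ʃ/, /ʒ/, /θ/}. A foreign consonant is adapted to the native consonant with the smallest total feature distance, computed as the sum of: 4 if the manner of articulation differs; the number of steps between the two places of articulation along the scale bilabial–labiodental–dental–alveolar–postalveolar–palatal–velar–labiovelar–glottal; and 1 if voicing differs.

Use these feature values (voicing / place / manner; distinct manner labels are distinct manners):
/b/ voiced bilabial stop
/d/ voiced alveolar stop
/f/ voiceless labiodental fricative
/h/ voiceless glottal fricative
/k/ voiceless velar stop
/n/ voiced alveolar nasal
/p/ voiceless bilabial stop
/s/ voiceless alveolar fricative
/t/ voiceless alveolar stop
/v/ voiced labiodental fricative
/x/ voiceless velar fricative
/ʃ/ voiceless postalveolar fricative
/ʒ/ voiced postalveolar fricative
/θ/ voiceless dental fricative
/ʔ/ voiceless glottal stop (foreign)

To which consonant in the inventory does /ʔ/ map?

k

/k/ is closest: same manner (stop), place distance 2 (glottal→velar), same voicing; total 2. Next closest is /h/ at distance 4.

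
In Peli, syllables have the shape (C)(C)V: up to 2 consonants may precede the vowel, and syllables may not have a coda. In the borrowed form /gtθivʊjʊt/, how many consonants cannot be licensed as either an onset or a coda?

Syllabifying with onset maximization leaves /g/, /t/ stranded (no codas are permitted; onsets may contain at most 2 consonants).

2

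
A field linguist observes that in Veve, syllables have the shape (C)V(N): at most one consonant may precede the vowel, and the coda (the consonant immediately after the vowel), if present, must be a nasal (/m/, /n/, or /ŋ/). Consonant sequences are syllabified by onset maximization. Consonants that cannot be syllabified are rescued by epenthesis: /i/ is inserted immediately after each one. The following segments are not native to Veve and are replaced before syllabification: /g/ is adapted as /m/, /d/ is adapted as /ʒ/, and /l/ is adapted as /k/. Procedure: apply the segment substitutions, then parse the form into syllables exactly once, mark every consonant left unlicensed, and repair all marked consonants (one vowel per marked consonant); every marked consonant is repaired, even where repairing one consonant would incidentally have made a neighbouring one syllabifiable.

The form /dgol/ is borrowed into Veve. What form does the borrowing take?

ʒimoki

Substitution: /d/ → /ʒ/, /g/ → /m/, /l/ → /k/, giving /ʒmok/.
The consonants /ʒ/, /k/ cannot be parsed into a legal (C)V(N) syllable (only a nasal (/m/, /n/, or /ŋ/) is licensed in coda position; onsets are limited to one consonant).
Epenthesis after each stranded consonant: /ʒ/ → /ʒi/, /k/ → /ki/.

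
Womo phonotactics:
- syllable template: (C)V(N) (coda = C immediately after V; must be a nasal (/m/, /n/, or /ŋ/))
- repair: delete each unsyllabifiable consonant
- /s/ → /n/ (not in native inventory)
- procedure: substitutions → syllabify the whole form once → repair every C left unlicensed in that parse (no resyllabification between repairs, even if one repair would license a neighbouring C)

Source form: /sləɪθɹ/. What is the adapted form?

Substitution: /s/ → /n/, giving /nləɪθɹ/.
Under (C)V(N), the unsyllabifiable consonants are /n/, /θ/, /ɹ/ (only a nasal (/m/, /n/, or /ŋ/) is licensed in coda position; onsets are limited to one consonant).
Deleting the stranded consonants removes /n/, /θ/, /ɹ/.

ləɪ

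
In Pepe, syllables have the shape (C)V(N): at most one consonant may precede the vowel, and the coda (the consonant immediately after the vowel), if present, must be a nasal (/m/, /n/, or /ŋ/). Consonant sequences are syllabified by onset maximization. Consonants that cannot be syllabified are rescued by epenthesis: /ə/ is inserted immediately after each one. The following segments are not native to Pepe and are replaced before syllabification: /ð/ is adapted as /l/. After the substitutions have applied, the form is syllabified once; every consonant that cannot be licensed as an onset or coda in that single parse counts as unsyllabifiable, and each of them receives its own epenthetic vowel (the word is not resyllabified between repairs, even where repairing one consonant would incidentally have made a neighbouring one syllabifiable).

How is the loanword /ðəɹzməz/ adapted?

Substitution: /ð/ → /l/, giving /ləɹzməz/.
Syllabifying with onset maximization leaves /ɹ/, /z/, /z/ stranded (only a nasal (/m/, /n/, or /ŋ/) is licensed in coda position; onsets are limited to one consonant).
Each unlicensed consonant becomes the onset of a new syllable: /ɹ/ → /ɹə/, /z/ → /zə/, /z/ → /zə/.

ləɹəzəməzə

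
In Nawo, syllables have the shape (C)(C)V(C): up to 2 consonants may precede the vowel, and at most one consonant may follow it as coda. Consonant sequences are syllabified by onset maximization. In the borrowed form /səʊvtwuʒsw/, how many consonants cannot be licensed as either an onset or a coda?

Under (C)(C)V(C), the unsyllabifiable consonants are /s/, /w/ (at most one coda consonant is licensed; onsets may contain at most 2 consonants).

2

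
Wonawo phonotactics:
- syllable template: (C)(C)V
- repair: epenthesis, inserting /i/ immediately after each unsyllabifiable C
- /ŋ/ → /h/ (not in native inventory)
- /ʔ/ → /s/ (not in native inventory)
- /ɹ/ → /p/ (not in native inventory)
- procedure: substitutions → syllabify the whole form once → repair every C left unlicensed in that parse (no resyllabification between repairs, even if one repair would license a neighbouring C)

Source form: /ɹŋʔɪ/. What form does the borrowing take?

pihsɪ

Substitution: /ɹ/ → /p/, /ŋ/ → /h/, /ʔ/ → /s/, giving /phsɪ/.
Syllabifying with onset maximization leaves /p/ stranded (no codas are permitted; onsets may contain at most 2 consonants).
Epenthesis after each stranded consonant: /p/ → /pi/.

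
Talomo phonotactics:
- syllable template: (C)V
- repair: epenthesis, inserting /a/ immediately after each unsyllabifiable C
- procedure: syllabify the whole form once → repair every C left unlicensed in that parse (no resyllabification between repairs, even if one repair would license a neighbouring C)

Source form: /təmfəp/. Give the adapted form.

The consonants /m/, /p/ cannot be parsed into a legal (C)V syllable (no codas are permitted; onsets are limited to one consonant).
Inserting the epenthetic vowel yields /m/ → /ma/, /p/ → /pa/.

təmafəpa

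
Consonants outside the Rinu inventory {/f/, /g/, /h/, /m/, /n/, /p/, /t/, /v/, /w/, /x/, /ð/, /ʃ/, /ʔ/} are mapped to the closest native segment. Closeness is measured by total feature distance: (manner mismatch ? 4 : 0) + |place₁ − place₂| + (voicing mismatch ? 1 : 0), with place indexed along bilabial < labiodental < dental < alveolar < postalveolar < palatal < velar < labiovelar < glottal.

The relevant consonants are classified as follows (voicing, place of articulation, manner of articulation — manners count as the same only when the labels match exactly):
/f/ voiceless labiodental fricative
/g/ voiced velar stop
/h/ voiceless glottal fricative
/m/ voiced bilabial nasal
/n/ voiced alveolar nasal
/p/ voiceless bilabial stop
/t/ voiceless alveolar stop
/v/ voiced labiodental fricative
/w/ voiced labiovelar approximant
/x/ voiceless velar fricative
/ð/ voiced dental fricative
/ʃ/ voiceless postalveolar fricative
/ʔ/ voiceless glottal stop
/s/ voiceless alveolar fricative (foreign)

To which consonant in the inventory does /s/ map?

ʃ

/ʃ/ is closest: same manner (fricative), place distance 1 (alveolar→postalveolar), same voicing; total 1. Next closest is /f/ at distance 2.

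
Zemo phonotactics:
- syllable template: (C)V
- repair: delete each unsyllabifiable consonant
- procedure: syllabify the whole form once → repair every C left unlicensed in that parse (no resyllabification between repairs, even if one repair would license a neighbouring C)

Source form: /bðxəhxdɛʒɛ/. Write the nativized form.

The consonants /b/, /ð/, /h/, /x/ cannot be parsed into a legal (C)V syllable (no codas are permitted; onsets are limited to one consonant).
Deleting the stranded consonants removes /b/, /ð/, /h/, /x/.

xədɛʒɛ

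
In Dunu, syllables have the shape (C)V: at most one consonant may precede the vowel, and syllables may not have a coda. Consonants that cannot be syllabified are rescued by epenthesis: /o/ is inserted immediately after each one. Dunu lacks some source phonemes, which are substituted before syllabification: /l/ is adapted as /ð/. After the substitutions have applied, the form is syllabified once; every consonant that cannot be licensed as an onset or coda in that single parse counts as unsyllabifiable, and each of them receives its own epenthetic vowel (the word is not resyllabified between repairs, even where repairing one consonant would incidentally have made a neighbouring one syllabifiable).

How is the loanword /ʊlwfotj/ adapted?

ʊðowofotojo

Substitution: /l/ → /ð/, giving /ʊðwfotj/.
Syllabifying with onset maximization leaves /ð/, /w/, /t/, /j/ stranded (no codas are permitted; onsets are limited to one consonant).
Each unlicensed consonant becomes the onset of a new syllable: /ð/ → /ðo/, /w/ → /wo/, /t/ → /to/, /j/ → /jo/.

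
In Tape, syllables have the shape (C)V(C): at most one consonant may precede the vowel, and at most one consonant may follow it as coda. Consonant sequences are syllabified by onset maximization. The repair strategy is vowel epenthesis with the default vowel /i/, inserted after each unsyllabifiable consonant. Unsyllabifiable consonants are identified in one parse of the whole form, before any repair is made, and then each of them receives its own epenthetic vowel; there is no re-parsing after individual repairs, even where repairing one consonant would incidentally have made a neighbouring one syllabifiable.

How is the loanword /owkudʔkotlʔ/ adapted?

The consonants /ʔ/, /l/, /ʔ/ cannot be parsed into a legal (C)V(C) syllable (at most one coda consonant is licensed; onsets are limited to one consonant).
Epenthesis after each stranded consonant: /ʔ/ → /ʔi/, /l/ → /li/, /ʔ/ → /ʔi/.

owkudʔikotliʔi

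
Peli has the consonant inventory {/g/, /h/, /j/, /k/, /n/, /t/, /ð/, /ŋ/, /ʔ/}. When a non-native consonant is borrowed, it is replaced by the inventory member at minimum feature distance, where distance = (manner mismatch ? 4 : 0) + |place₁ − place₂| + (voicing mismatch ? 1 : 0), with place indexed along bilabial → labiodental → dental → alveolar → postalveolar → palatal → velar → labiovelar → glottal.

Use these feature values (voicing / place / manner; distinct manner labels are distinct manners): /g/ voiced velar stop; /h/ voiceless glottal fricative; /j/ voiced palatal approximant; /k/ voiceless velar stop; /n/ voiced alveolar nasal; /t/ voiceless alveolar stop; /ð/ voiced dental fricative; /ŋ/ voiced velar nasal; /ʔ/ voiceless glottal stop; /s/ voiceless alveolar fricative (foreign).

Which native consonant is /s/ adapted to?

/ð/ is closest: same manner (fricative), place distance 1 (alveolar→dental), voicing differs (+1); total 2. Next closest is /t/ at distance 4.

ð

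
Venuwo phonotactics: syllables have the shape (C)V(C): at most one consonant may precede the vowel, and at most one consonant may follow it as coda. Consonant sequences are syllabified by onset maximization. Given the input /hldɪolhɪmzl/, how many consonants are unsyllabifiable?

4

The consonants /h/, /l/, /z/, /l/ cannot be parsed into a legal (C)V(C) syllable (at most one coda consonant is licensed; onsets are limited to one consonant).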